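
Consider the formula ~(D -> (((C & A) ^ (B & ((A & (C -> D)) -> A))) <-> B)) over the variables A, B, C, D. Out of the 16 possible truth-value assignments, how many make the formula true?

2

A | B | C | D | (C & A) | (C -> D) | (A & (C -> D)) | ((A & (C -> D)) -> A) | (B & ((A & (C -> D)) -> A)) | φ
- | - | - | - | ------- | -------- | -------------- | --------------------- | --------------------------- | -
1 | 1 | 1 | 1 |    1    |    1     |       1        |           1           |              1              | 1
1 | 1 | 1 | 0 |    1    |    0     |       0        |           1           |              1              | 0
1 | 1 | 0 | 1 |    0    |    1     |       1        |           1           |              1              | 0
1 | 1 | 0 | 0 |    0    |    1     |       1        |           1           |              1              | 0
1 | 0 | 1 | 1 |    1    |    1     |       1        |           1           |              0              | 1
1 | 0 | 1 | 0 |    1    |    0     |       0        |           1           |              0              | 0
1 | 0 | 0 | 1 |    0    |    1     |       1        |           1           |              0              | 0
1 | 0 | 0 | 0 |    0    |    1     |       1        |           1           |              0              | 0
0 | 1 | 1 | 1 |    0    |    1     |       0        |           1           |              1              | 0
0 | 1 | 1 | 0 |    0    |    0     |       0        |           1           |              1              | 0
0 | 1 | 0 | 1 |    0    |    1     |       0        |           1           |              1              | 0
0 | 1 | 0 | 0 |    0    |    1     |       0        |           1           |              1              | 0
0 | 0 | 1 | 1 |    0    |    1     |       0        |           1           |              0              | 0
0 | 0 | 1 | 0 |    0    |    0     |       0        |           1           |              0              | 0
0 | 0 | 0 | 1 |    0    |    1     |       0        |           1           |              0              | 0
0 | 0 | 0 | 0 |    0    |    1     |       0        |           1           |              0              | 0
The formula is true on 2 of the 16 rows.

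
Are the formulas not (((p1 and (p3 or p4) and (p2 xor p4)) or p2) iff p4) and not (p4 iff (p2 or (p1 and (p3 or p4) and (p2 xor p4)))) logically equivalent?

p1 | p2 | p3 | p4 || φ | ψ
F  | F  | F  | F  || F | F
F  | F  | F  | T  || T | T
F  | F  | T  | F  || F | F
F  | F  | T  | T  || T | T
F  | T  | F  | F  || T | T
F  | T  | F  | T  || F | F
F  | T  | T  | F  || T | T
F  | T  | T  | T  || F | F
T  | F  | F  | F  || F | F
T  | F  | F  | T  || F | F
T  | F  | T  | F  || F | F
T  | F  | T  | T  || F | F
T  | T  | F  | F  || T | T
T  | T  | F  | T  || F | F
T  | T  | T  | F  || T | T
T  | T  | T  | T  || F | F
The columns for φ and ψ agree on every row, so they are logically equivalent.

equivalent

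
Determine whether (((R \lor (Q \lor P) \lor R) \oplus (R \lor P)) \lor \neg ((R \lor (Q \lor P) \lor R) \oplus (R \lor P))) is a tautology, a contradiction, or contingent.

P | Q | R || φ
1 | 1 | 1 || 1
1 | 1 | 0 || 1
1 | 0 | 1 || 1
1 | 0 | 0 || 1
0 | 1 | 1 || 1
0 | 1 | 0 || 1
0 | 0 | 1 || 1
0 | 0 | 0 || 1
Every row is 1, so the formula is a tautology.

tautology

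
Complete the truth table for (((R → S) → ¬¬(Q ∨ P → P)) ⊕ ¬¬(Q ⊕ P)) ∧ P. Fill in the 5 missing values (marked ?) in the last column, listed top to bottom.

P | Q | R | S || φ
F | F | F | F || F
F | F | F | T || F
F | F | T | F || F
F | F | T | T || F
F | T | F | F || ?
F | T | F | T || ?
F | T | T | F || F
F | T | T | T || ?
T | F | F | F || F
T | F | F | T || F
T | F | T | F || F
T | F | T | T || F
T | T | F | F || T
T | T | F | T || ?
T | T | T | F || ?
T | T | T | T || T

Row P=F, Q=T, R=F, S=F: (((R → S) → ¬¬(Q ∨ P → P)) ⊕ ¬¬(Q ⊕ P)) = T, so the formula = F.
Row P=F, Q=T, R=F, S=T: (((R → S) → ¬¬(Q ∨ P → P)) ⊕ ¬¬(Q ⊕ P)) = T, so the formula = F.
Row P=F, Q=T, R=T, S=T: (((R → S) → ¬¬(Q ∨ P → P)) ⊕ ¬¬(Q ⊕ P)) = T, so the formula = F.
Row P=T, Q=T, R=F, S=T: (((R → S) → ¬¬(Q ∨ P → P)) ⊕ ¬¬(Q ⊕ P)) = T, so the formula = T.
Row P=T, Q=T, R=T, S=F: (((R → S) → ¬¬(Q ∨ P → P)) ⊕ ¬¬(Q ⊕ P)) = T, so the formula = T.

F, F, F, T, T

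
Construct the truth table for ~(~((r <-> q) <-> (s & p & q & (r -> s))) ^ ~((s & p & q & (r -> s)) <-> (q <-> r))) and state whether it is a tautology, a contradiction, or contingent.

p | q | r | s | φ
- | - | - | - | -
T | T | T | T | T
T | T | T | F | T
T | T | F | T | T
T | T | F | F | T
T | F | T | T | T
T | F | T | F | T
T | F | F | T | T
T | F | F | F | T
F | T | T | T | T
F | T | T | F | T
F | T | F | T | T
F | T | F | F | T
F | F | T | T | T
F | F | T | F | T
F | F | F | T | T
F | F | F | F | T
Every row is T, so the formula is a tautology.

tautology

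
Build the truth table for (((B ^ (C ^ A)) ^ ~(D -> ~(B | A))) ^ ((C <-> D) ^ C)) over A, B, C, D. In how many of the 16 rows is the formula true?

A  B  C  D  |  φ
T  T  T  T  |  F
T  T  T  F  |  F
T  T  F  T  |  T
T  T  F  F  |  T
T  F  T  T  |  T
T  F  T  F  |  T
T  F  F  T  |  F
T  F  F  F  |  F
F  T  T  T  |  T
F  T  T  F  |  T
F  T  F  T  |  F
F  T  F  F  |  F
F  F  T  T  |  T
F  F  T  F  |  F
F  F  F  T  |  F
F  F  F  F  |  T
The formula is true on 8 of the 16 rows.

8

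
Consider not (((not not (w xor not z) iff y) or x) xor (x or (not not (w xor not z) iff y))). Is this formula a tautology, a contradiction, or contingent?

tautology

  x   |   y   |   z   |   w   ||   φ  
 True |  True |  True |  True ||  True
 True |  True |  True | False ||  True
 True |  True | False |  True ||  True
 True |  True | False | False ||  True
 True | False |  True |  True ||  True
 True | False |  True | False ||  True
 True | False | False |  True ||  True
 True | False | False | False ||  True
False |  True |  True |  True ||  True
False |  True |  True | False ||  True
False |  True | False |  True ||  True
False |  True | False | False ||  True
False | False |  True |  True ||  True
False | False |  True | False ||  True
False | False | False |  True ||  True
False | False | False | False ||  True
Every row is True, so the formula is a tautology.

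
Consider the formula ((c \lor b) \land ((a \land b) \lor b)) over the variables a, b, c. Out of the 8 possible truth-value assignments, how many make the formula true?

4

a | b | c | (c \lor b) | (a \land b) | ((a \land b) \lor b) | φ
- | - | - | ---------- | ----------- | -------------------- | -
T | T | T |     T      |      T      |          T           | T
T | T | F |     T      |      T      |          T           | T
T | F | T |     T      |      F      |          F           | F
T | F | F |     F      |      F      |          F           | F
F | T | T |     T      |      F      |          T           | T
F | T | F |     T      |      F      |          T           | T
F | F | T |     T      |      F      |          F           | F
F | F | F |     F      |      F      |          F           | F
The formula is true on 4 of the 8 rows.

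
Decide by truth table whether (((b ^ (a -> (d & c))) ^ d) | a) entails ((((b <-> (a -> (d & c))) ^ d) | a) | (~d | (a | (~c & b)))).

a | b | c | d | φ | ψ
- | - | - | - | - | -
1 | 1 | 1 | 1 | 1 | 1
1 | 1 | 1 | 0 | 1 | 1
1 | 1 | 0 | 1 | 1 | 1
1 | 1 | 0 | 0 | 1 | 1
1 | 0 | 1 | 1 | 1 | 1
1 | 0 | 1 | 0 | 1 | 1
1 | 0 | 0 | 1 | 1 | 1
1 | 0 | 0 | 0 | 1 | 1
0 | 1 | 1 | 1 | 1 | 0
0 | 1 | 1 | 0 | 0 | 1
0 | 1 | 0 | 1 | 1 | 1
0 | 1 | 0 | 0 | 0 | 1
0 | 0 | 1 | 1 | 0 | 1
0 | 0 | 1 | 0 | 1 | 1
0 | 0 | 0 | 1 | 0 | 1
0 | 0 | 0 | 0 | 1 | 1
At a=0, b=1, c=1, d=1 we have φ true but ψ false, so φ does not entail ψ.

no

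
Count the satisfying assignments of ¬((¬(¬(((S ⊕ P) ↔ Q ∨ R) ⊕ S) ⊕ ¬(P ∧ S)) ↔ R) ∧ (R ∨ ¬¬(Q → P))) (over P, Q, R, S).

P | Q | R | S | (S ⊕ P) | (Q ∨ R) | ((S ⊕ P) ↔ (Q ∨ R)) | (((S ⊕ P) ↔ (Q ∨ R)) ⊕ S) | ¬(((S ⊕ P) ↔ (Q ∨ R)) ⊕ S) | (P ∧ S) | ¬(P ∧ S) | (Q → P) | ¬(Q → P) | ¬¬(Q → P) | (R ∨ ¬¬(Q → P)) | φ
- | - | - | - | ------- | ------- | ------------------- | ------------------------- | -------------------------- | ------- | -------- | ------- | -------- | --------- | --------------- | -
T | T | T | T |    F    |    T    |          F          |             T             |             F              |    T    |    F     |    T    |    F     |     T     |        T        | F
T | T | T | F |    T    |    T    |          T          |             T             |             F              |    F    |    T     |    T    |    F     |     T     |        T        | T
T | T | F | T |    F    |    T    |          F          |             T             |             F              |    T    |    F     |    T    |    F     |     T     |        T        | T
T | T | F | F |    T    |    T    |          T          |             T             |             F              |    F    |    T     |    T    |    F     |     T     |        T        | F
T | F | T | T |    F    |    T    |          F          |             T             |             F              |    T    |    F     |    T    |    F     |     T     |        T        | F
T | F | T | F |    T    |    T    |          T          |             T             |             F              |    F    |    T     |    T    |    F     |     T     |        T        | T
T | F | F | T |    F    |    F    |          T          |             F             |             T              |    T    |    F     |    T    |    F     |     T     |        T        | F
T | F | F | F |    T    |    F    |          F          |             F             |             T              |    F    |    T     |    T    |    F     |     T     |        T        | T
F | T | T | T |    T    |    T    |          T          |             F             |             T              |    F    |    T     |    F    |    T     |     F     |        T        | F
F | T | T | F |    F    |    T    |          F          |             F             |             T              |    F    |    T     |    F    |    T     |     F     |        T        | F
F | T | F | T |    T    |    T    |          T          |             F             |             T              |    F    |    T     |    F    |    T     |     F     |        F        | T
F | T | F | F |    F    |    T    |          F          |             F             |             T              |    F    |    T     |    F    |    T     |     F     |        F        | T
F | F | T | T |    T    |    T    |          T          |             F             |             T              |    F    |    T     |    T    |    F     |     T     |        T        | F
F | F | T | F |    F    |    T    |          F          |             F             |             T              |    F    |    T     |    T    |    F     |     T     |        T        | F
F | F | F | T |    T    |    F    |          F          |             T             |             F              |    F    |    T     |    T    |    F     |     T     |        T        | F
F | F | F | F |    F    |    F    |          T          |             T             |             F              |    F    |    T     |    T    |    F     |     T     |        T        | F
The formula is true on 6 of the 16 rows.

6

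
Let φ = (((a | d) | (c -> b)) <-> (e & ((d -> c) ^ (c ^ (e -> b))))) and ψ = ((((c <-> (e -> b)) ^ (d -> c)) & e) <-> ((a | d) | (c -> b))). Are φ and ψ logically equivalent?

not equivalent

a | b | c | d | e || φ | ψ
T | T | T | T | T || T | F
T | T | T | T | F || F | F
T | T | T | F | T || T | F
T | T | T | F | F || F | F
T | T | F | T | T || T | F
T | T | F | T | F || F | F
T | T | F | F | T || F | T
T | T | F | F | F || F | F
T | F | T | T | T || F | T
T | F | T | T | F || F | F
T | F | T | F | T || F | T
T | F | T | F | F || F | F
T | F | F | T | T || F | T
T | F | F | T | F || F | F
T | F | F | F | T || T | F
T | F | F | F | F || F | F
F | T | T | T | T || T | F
F | T | T | T | F || F | F
F | T | T | F | T || T | F
F | T | T | F | F || F | F
F | T | F | T | T || T | F
F | T | F | T | F || F | F
F | T | F | F | T || F | T
F | T | F | F | F || F | F
F | F | T | T | T || F | T
F | F | T | T | F || F | F
F | F | T | F | T || T | F
F | F | T | F | F || T | T
F | F | F | T | T || F | T
F | F | F | T | F || F | F
F | F | F | F | T || T | F
F | F | F | F | F || F | F
The columns differ at a=T, b=T, c=T, d=T, e=T (φ=T, ψ=F), so they are not equivalent.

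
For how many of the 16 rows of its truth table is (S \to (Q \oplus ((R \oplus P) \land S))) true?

P  Q  R  S  |  (R \oplus P)  ((R \oplus P) \land S)  φ
1  1  1  1  |       0                  0             1
1  1  1  0  |       0                  0             1
1  1  0  1  |       1                  1             0
1  1  0  0  |       1                  0             1
1  0  1  1  |       0                  0             0
1  0  1  0  |       0                  0             1
1  0  0  1  |       1                  1             1
1  0  0  0  |       1                  0             1
0  1  1  1  |       1                  1             0
0  1  1  0  |       1                  0             1
0  1  0  1  |       0                  0             1
0  1  0  0  |       0                  0             1
0  0  1  1  |       1                  1             1
0  0  1  0  |       1                  0             1
0  0  0  1  |       0                  0             0
0  0  0  0  |       0                  0             1
The formula is true on 12 of the 16 rows.

12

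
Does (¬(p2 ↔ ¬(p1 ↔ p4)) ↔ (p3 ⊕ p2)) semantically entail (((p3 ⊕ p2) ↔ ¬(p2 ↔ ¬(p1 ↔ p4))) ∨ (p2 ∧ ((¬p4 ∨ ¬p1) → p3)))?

yes

p1  p2  p3  p4  |  φ  ψ
F   F   F   F   |  T  T
F   F   F   T   |  F  F
F   F   T   F   |  F  F
F   F   T   T   |  T  T
F   T   F   F   |  T  T
F   T   F   T   |  F  F
F   T   T   F   |  F  T
F   T   T   T   |  T  T
T   F   F   F   |  F  F
T   F   F   T   |  T  T
T   F   T   F   |  T  T
T   F   T   T   |  F  F
T   T   F   F   |  F  F
T   T   F   T   |  T  T
T   T   T   F   |  T  T
T   T   T   T   |  F  T
In every row where φ is true, ψ is also true, so φ ⊨ ψ.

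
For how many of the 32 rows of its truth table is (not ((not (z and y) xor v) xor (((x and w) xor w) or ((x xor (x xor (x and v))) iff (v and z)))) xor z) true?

x  y  z  w  v  |  φ
F  F  F  F  F  |  T
F  F  F  F  T  |  F
F  F  F  T  F  |  T
F  F  F  T  T  |  F
F  F  T  F  F  |  F
F  F  T  F  T  |  F
F  F  T  T  F  |  F
F  F  T  T  T  |  T
F  T  F  F  F  |  T
F  T  F  F  T  |  F
F  T  F  T  F  |  T
F  T  F  T  T  |  F
F  T  T  F  F  |  T
F  T  T  F  T  |  T
F  T  T  T  F  |  T
F  T  T  T  T  |  F
T  F  F  F  F  |  T
T  F  F  F  T  |  T
T  F  F  T  F  |  T
T  F  F  T  T  |  T
T  F  T  F  F  |  F
T  F  T  F  T  |  T
T  F  T  T  F  |  F
T  F  T  T  T  |  T
T  T  F  F  F  |  T
T  T  F  F  T  |  T
T  T  F  T  F  |  T
T  T  F  T  T  |  T
T  T  T  F  F  |  T
T  T  T  F  T  |  F
T  T  T  T  F  |  T
T  T  T  T  T  |  F
The formula is true on 20 of the 32 rows.

20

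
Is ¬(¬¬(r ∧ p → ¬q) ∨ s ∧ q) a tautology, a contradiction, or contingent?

contingent

p  q  r  s  |  (r ∧ p)  ¬q  ((r ∧ p) → ¬q)  ¬((r ∧ p) → ¬q)  ¬¬((r ∧ p) → ¬q)  (s ∧ q)  (¬¬((r ∧ p) → ¬q) ∨ (s ∧ q))  ¬(¬¬((r ∧ p) → ¬q) ∨ (s ∧ q))
T  T  T  T  |     T     F         F                T                F             T                  T                              F              
T  T  T  F  |     T     F         F                T                F             F                  F                              T              
T  T  F  T  |     F     F         T                F                T             T                  T                              F              
T  T  F  F  |     F     F         T                F                T             F                  T                              F              
T  F  T  T  |     T     T         T                F                T             F                  T                              F              
T  F  T  F  |     T     T         T                F                T             F                  T                              F              
T  F  F  T  |     F     T         T                F                T             F                  T                              F              
T  F  F  F  |     F     T         T                F                T             F                  T                              F              
F  T  T  T  |     F     F         T                F                T             T                  T                              F              
F  T  T  F  |     F     F         T                F                T             F                  T                              F              
F  T  F  T  |     F     F         T                F                T             T                  T                              F              
F  T  F  F  |     F     F         T                F                T             F                  T                              F              
F  F  T  T  |     F     T         T                F                T             F                  T                              F              
F  F  T  F  |     F     T         T                F                T             F                  T                              F              
F  F  F  T  |     F     T         T                F                T             F                  T                              F              
F  F  F  F  |     F     T         T                F                T             F                  T                              F              
1 of 16 rows are T, so the formula is contingent.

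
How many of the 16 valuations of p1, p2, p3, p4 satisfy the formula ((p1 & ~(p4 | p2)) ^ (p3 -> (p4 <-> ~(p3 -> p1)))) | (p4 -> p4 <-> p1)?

p1  p2  p3  p4     (p4 | p2)  ~(p4 | p2)  (p1 & ~(p4 | p2))  (p3 -> p1)  ~(p3 -> p1)  (p4 <-> ~(p3 -> p1))  (p3 -> (p4 <-> ~(p3 -> p1)))  (p4 -> p4)  ((p4 -> p4) <-> p1)  φ
F   F   F   F          F          T               F              T            F                T                         T                    T                F           T
F   F   F   T          T          F               F              T            F                F                         T                    T                F           T
F   F   T   F          F          T               F              F            T                F                         F                    T                F           F
F   F   T   T          T          F               F              F            T                T                         T                    T                F           T
F   T   F   F          T          F               F              T            F                T                         T                    T                F           T
F   T   F   T          T          F               F              T            F                F                         T                    T                F           T
F   T   T   F          T          F               F              F            T                F                         F                    T                F           F
F   T   T   T          T          F               F              F            T                T                         T                    T                F           T
T   F   F   F          F          T               T              T            F                T                         T                    T                T           T
T   F   F   T          T          F               F              T            F                F                         T                    T                T           T
T   F   T   F          F          T               T              T            F                T                         T                    T                T           T
T   F   T   T          T          F               F              T            F                F                         F                    T                T           T
T   T   F   F          T          F               F              T            F                T                         T                    T                T           T
T   T   F   T          T          F               F              T            F                F                         T                    T                T           T
T   T   T   F          T          F               F              T            F                T                         T                    T                T           T
T   T   T   T          T          F               F              T            F                F                         F                    T                T           T
The formula is true on 14 of the 16 rows.

14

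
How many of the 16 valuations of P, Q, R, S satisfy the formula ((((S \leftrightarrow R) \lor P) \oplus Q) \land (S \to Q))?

5

P | Q | R | S || (S \leftrightarrow R) | (S \to Q) | φ
1 | 1 | 1 | 1 ||           1           |     1     | 0
1 | 1 | 1 | 0 ||           0           |     1     | 0
1 | 1 | 0 | 1 ||           0           |     1     | 0
1 | 1 | 0 | 0 ||           1           |     1     | 0
1 | 0 | 1 | 1 ||           1           |     0     | 0
1 | 0 | 1 | 0 ||           0           |     1     | 1
1 | 0 | 0 | 1 ||           0           |     0     | 0
1 | 0 | 0 | 0 ||           1           |     1     | 1
0 | 1 | 1 | 1 ||           1           |     1     | 0
0 | 1 | 1 | 0 ||           0           |     1     | 1
0 | 1 | 0 | 1 ||           0           |     1     | 1
0 | 1 | 0 | 0 ||           1           |     1     | 0
0 | 0 | 1 | 1 ||           1           |     0     | 0
0 | 0 | 1 | 0 ||           0           |     1     | 0
0 | 0 | 0 | 1 ||           0           |     0     | 0
0 | 0 | 0 | 0 ||           1           |     1     | 1
The formula is true on 5 of the 16 rows.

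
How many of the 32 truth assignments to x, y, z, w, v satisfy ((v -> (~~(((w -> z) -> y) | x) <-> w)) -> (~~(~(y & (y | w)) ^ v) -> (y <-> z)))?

x | y | z | w | v || φ
1 | 1 | 1 | 1 | 1 || 1
1 | 1 | 1 | 1 | 0 || 1
1 | 1 | 1 | 0 | 1 || 1
1 | 1 | 1 | 0 | 0 || 1
1 | 1 | 0 | 1 | 1 || 0
1 | 1 | 0 | 1 | 0 || 1
1 | 1 | 0 | 0 | 1 || 1
1 | 1 | 0 | 0 | 0 || 1
1 | 0 | 1 | 1 | 1 || 1
1 | 0 | 1 | 1 | 0 || 0
1 | 0 | 1 | 0 | 1 || 1
1 | 0 | 1 | 0 | 0 || 0
1 | 0 | 0 | 1 | 1 || 1
1 | 0 | 0 | 1 | 0 || 1
1 | 0 | 0 | 0 | 1 || 1
1 | 0 | 0 | 0 | 0 || 1
0 | 1 | 1 | 1 | 1 || 1
0 | 1 | 1 | 1 | 0 || 1
0 | 1 | 1 | 0 | 1 || 1
0 | 1 | 1 | 0 | 0 || 1
0 | 1 | 0 | 1 | 1 || 0
0 | 1 | 0 | 1 | 0 || 1
0 | 1 | 0 | 0 | 1 || 1
0 | 1 | 0 | 0 | 0 || 1
0 | 0 | 1 | 1 | 1 || 1
0 | 0 | 1 | 1 | 0 || 0
0 | 0 | 1 | 0 | 1 || 1
0 | 0 | 1 | 0 | 0 || 0
0 | 0 | 0 | 1 | 1 || 1
0 | 0 | 0 | 1 | 0 || 1
0 | 0 | 0 | 0 | 1 || 1
0 | 0 | 0 | 0 | 0 || 1
The formula is true on 26 of the 32 rows.

26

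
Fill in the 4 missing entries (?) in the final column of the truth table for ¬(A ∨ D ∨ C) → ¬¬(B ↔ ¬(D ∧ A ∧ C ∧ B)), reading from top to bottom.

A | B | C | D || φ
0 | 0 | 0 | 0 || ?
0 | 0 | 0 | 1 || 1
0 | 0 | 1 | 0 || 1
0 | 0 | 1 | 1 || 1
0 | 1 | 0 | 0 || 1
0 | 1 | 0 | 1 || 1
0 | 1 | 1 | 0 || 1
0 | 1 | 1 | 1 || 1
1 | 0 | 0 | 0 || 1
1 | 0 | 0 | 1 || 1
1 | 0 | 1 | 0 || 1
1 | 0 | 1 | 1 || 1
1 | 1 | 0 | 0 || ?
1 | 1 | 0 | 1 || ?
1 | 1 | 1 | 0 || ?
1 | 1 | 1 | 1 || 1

Row A=0, B=0, C=0, D=0: ¬(A ∨ D ∨ C) = 1, ¬¬(B ↔ ¬(D ∧ A ∧ C ∧ B)) = 0, so the formula = 0.
Row A=1, B=1, C=0, D=0: ¬(A ∨ D ∨ C) = 0, ¬¬(B ↔ ¬(D ∧ A ∧ C ∧ B)) = 1, so the formula = 1.
Row A=1, B=1, C=0, D=1: ¬(A ∨ D ∨ C) = 0, ¬¬(B ↔ ¬(D ∧ A ∧ C ∧ B)) = 1, so the formula = 1.
Row A=1, B=1, C=1, D=0: ¬(A ∨ D ∨ C) = 0, ¬¬(B ↔ ¬(D ∧ A ∧ C ∧ B)) = 1, so the formula = 1.

0, 1, 1, 1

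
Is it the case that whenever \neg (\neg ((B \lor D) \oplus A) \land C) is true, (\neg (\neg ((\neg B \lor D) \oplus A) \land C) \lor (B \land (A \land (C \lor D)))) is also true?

no

A  B  C  D  |  φ  ψ
F  F  F  F  |  T  T
F  F  F  T  |  T  T
F  F  T  F  |  F  T
F  F  T  T  |  T  T
F  T  F  F  |  T  T
F  T  F  T  |  T  T
F  T  T  F  |  T  F
F  T  T  T  |  T  T
T  F  F  F  |  T  T
T  F  F  T  |  T  T
T  F  T  F  |  T  F
T  F  T  T  |  F  F
T  T  F  F  |  T  T
T  T  F  T  |  T  T
T  T  T  F  |  F  T
T  T  T  T  |  F  T
At A=F, B=T, C=T, D=F we have φ true but ψ false, so φ does not entail ψ.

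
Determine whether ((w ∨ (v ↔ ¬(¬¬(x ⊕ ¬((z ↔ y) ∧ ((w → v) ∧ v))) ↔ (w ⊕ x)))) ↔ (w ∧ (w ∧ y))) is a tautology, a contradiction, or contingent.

contingent

x | y | z | w | v | φ
- | - | - | - | - | -
F | F | F | F | F | T
F | F | F | F | T | T
F | F | F | T | F | F
F | F | F | T | T | F
F | F | T | F | F | T
F | F | T | F | T | F
F | F | T | T | F | F
F | F | T | T | T | F
F | T | F | F | F | T
F | T | F | F | T | F
F | T | F | T | F | T
F | T | F | T | T | T
F | T | T | F | F | T
F | T | T | F | T | T
F | T | T | T | F | T
F | T | T | T | T | T
T | F | F | F | F | T
T | F | F | F | T | T
T | F | F | T | F | F
T | F | F | T | T | F
T | F | T | F | F | T
T | F | T | F | T | F
T | F | T | T | F | F
T | F | T | T | T | F
T | T | F | F | F | T
T | T | F | F | T | F
T | T | F | T | F | T
T | T | F | T | T | T
T | T | T | F | F | T
T | T | T | F | T | T
T | T | T | T | F | T
T | T | T | T | T | T
20 of 32 rows are T, so the formula is contingent.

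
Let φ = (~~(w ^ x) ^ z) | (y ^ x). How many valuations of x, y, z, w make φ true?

12

x  y  z  w     (w ^ x)  ~(w ^ x)  ~~(w ^ x)  (~~(w ^ x) ^ z)  (y ^ x)  ((~~(w ^ x) ^ z) | (y ^ x))
F  F  F  F        F        T          F             F            F                  F             
F  F  F  T        T        F          T             T            F                  T             
F  F  T  F        F        T          F             T            F                  T             
F  F  T  T        T        F          T             F            F                  F             
F  T  F  F        F        T          F             F            T                  T             
F  T  F  T        T        F          T             T            T                  T             
F  T  T  F        F        T          F             T            T                  T             
F  T  T  T        T        F          T             F            T                  T             
T  F  F  F        T        F          T             T            T                  T             
T  F  F  T        F        T          F             F            T                  T             
T  F  T  F        T        F          T             F            T                  T             
T  F  T  T        F        T          F             T            T                  T             
T  T  F  F        T        F          T             T            F                  T             
T  T  F  T        F        T          F             F            F                  F             
T  T  T  F        T        F          T             F            F                  F             
T  T  T  T        F        T          F             T            F                  T             
The formula is true on 12 of the 16 rows.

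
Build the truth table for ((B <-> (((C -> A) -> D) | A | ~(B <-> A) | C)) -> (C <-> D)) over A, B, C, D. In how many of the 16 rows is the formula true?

12

  A   |   B   |   C   |   D   ||   φ  
 True |  True |  True |  True ||  True
 True |  True |  True | False || False
 True |  True | False |  True || False
 True |  True | False | False ||  True
 True | False |  True |  True ||  True
 True | False |  True | False ||  True
 True | False | False |  True ||  True
 True | False | False | False ||  True
False |  True |  True |  True ||  True
False |  True |  True | False || False
False |  True | False |  True || False
False |  True | False | False ||  True
False | False |  True |  True ||  True
False | False |  True | False ||  True
False | False | False |  True ||  True
False | False | False | False ||  True
The formula is true on 12 of the 16 rows.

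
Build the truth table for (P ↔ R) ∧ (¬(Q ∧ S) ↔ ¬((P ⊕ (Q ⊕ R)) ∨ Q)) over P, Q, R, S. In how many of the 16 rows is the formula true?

6

P | Q | R | S || φ
T | T | T | T || T
T | T | T | F || F
T | T | F | T || F
T | T | F | F || F
T | F | T | T || T
T | F | T | F || T
T | F | F | T || F
T | F | F | F || F
F | T | T | T || F
F | T | T | F || F
F | T | F | T || T
F | T | F | F || F
F | F | T | T || F
F | F | T | F || F
F | F | F | T || T
F | F | F | F || T
The formula is true on 6 of the 16 rows.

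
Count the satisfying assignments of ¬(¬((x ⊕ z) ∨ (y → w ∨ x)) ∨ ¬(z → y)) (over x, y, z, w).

11

x | y | z | w || (x ⊕ z) | (w ∨ x) | (y → (w ∨ x)) | ((x ⊕ z) ∨ (y → (w ∨ x))) | ¬((x ⊕ z) ∨ (y → (w ∨ x))) | (z → y) | ¬(z → y) | φ
0 | 0 | 0 | 0 ||    0    |    0    |       1       |             1             |             0              |    1    |    0     | 1
0 | 0 | 0 | 1 ||    0    |    1    |       1       |             1             |             0              |    1    |    0     | 1
0 | 0 | 1 | 0 ||    1    |    0    |       1       |             1             |             0              |    0    |    1     | 0
0 | 0 | 1 | 1 ||    1    |    1    |       1       |             1             |             0              |    0    |    1     | 0
0 | 1 | 0 | 0 ||    0    |    0    |       0       |             0             |             1              |    1    |    0     | 0
0 | 1 | 0 | 1 ||    0    |    1    |       1       |             1             |             0              |    1    |    0     | 1
0 | 1 | 1 | 0 ||    1    |    0    |       0       |             1             |             0              |    1    |    0     | 1
0 | 1 | 1 | 1 ||    1    |    1    |       1       |             1             |             0              |    1    |    0     | 1
1 | 0 | 0 | 0 ||    1    |    1    |       1       |             1             |             0              |    1    |    0     | 1
1 | 0 | 0 | 1 ||    1    |    1    |       1       |             1             |             0              |    1    |    0     | 1
1 | 0 | 1 | 0 ||    0    |    1    |       1       |             1             |             0              |    0    |    1     | 0
1 | 0 | 1 | 1 ||    0    |    1    |       1       |             1             |             0              |    0    |    1     | 0
1 | 1 | 0 | 0 ||    1    |    1    |       1       |             1             |             0              |    1    |    0     | 1
1 | 1 | 0 | 1 ||    1    |    1    |       1       |             1             |             0              |    1    |    0     | 1
1 | 1 | 1 | 0 ||    0    |    1    |       1       |             1             |             0              |    1    |    0     | 1
1 | 1 | 1 | 1 ||    0    |    1    |       1       |             1             |             0              |    1    |    0     | 1
The formula is true on 11 of the 16 rows.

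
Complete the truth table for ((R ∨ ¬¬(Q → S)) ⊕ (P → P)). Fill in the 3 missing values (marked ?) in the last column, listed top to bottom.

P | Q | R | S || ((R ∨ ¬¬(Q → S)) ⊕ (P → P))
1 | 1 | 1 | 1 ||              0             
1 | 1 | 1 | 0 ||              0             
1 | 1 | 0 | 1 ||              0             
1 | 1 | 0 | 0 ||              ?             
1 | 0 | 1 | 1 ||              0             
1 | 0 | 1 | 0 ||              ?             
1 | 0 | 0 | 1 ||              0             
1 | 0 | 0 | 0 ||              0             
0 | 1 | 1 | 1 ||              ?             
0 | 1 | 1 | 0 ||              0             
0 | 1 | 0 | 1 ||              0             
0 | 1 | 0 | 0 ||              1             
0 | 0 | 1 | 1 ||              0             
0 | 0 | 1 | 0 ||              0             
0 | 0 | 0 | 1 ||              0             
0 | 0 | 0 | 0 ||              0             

1, 0, 0

Row P=1, Q=1, R=0, S=0: (R ∨ ¬¬(Q → S)) = 0, (P → P) = 1, so ((R ∨ ¬¬(Q → S)) ⊕ (P → P)) = 1.
Row P=1, Q=0, R=1, S=0: (R ∨ ¬¬(Q → S)) = 1, (P → P) = 1, so ((R ∨ ¬¬(Q → S)) ⊕ (P → P)) = 0.
Row P=0, Q=1, R=1, S=1: (R ∨ ¬¬(Q → S)) = 1, (P → P) = 1, so ((R ∨ ¬¬(Q → S)) ⊕ (P → P)) = 0.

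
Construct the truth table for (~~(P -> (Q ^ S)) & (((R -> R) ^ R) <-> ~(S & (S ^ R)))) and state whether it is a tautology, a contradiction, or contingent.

P | Q | R | S || (Q ^ S) | (P -> (Q ^ S)) | ~(P -> (Q ^ S)) | ~~(P -> (Q ^ S)) | (R -> R) | ((R -> R) ^ R) | (S ^ R) | (S & (S ^ R)) | ~(S & (S ^ R)) | φ
F | F | F | F ||    F    |       T        |        F        |        T         |    T     |       T        |    F    |       F       |       T        | T
F | F | F | T ||    T    |       T        |        F        |        T         |    T     |       T        |    T    |       T       |       F        | F
F | F | T | F ||    F    |       T        |        F        |        T         |    T     |       F        |    T    |       F       |       T        | F
F | F | T | T ||    T    |       T        |        F        |        T         |    T     |       F        |    F    |       F       |       T        | F
F | T | F | F ||    T    |       T        |        F        |        T         |    T     |       T        |    F    |       F       |       T        | T
F | T | F | T ||    F    |       T        |        F        |        T         |    T     |       T        |    T    |       T       |       F        | F
F | T | T | F ||    T    |       T        |        F        |        T         |    T     |       F        |    T    |       F       |       T        | F
F | T | T | T ||    F    |       T        |        F        |        T         |    T     |       F        |    F    |       F       |       T        | F
T | F | F | F ||    F    |       F        |        T        |        F         |    T     |       T        |    F    |       F       |       T        | F
T | F | F | T ||    T    |       T        |        F        |        T         |    T     |       T        |    T    |       T       |       F        | F
T | F | T | F ||    F    |       F        |        T        |        F         |    T     |       F        |    T    |       F       |       T        | F
T | F | T | T ||    T    |       T        |        F        |        T         |    T     |       F        |    F    |       F       |       T        | F
T | T | F | F ||    T    |       T        |        F        |        T         |    T     |       T        |    F    |       F       |       T        | T
T | T | F | T ||    F    |       F        |        T        |        F         |    T     |       T        |    T    |       T       |       F        | F
T | T | T | F ||    T    |       T        |        F        |        T         |    T     |       F        |    T    |       F       |       T        | F
T | T | T | T ||    F    |       F        |        T        |        F         |    T     |       F        |    F    |       F       |       T        | F
3 of 16 rows are T, so the formula is contingent.

contingent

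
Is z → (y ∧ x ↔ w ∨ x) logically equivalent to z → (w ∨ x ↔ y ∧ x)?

equivalent

x | y | z | w || φ | ψ
T | T | T | T || T | T
T | T | T | F || T | T
T | T | F | T || T | T
T | T | F | F || T | T
T | F | T | T || F | F
T | F | T | F || F | F
T | F | F | T || T | T
T | F | F | F || T | T
F | T | T | T || F | F
F | T | T | F || T | T
F | T | F | T || T | T
F | T | F | F || T | T
F | F | T | T || F | F
F | F | T | F || T | T
F | F | F | T || T | T
F | F | F | F || T | T
The columns for φ and ψ agree on every row, so they are logically equivalent.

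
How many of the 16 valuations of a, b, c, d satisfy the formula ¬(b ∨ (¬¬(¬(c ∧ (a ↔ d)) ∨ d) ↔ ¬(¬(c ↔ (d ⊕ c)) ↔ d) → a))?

a  b  c  d  |  (a ↔ d)  (c ∧ (a ↔ d))  ¬(c ∧ (a ↔ d))  (¬(c ∧ (a ↔ d)) ∨ d)  ¬(¬(c ∧ (a ↔ d)) ∨ d)  ¬¬(¬(c ∧ (a ↔ d)) ∨ d)  (d ⊕ c)  (c ↔ (d ⊕ c))  ¬(c ↔ (d ⊕ c))  (¬(c ↔ (d ⊕ c)) ↔ d)  ¬(¬(c ↔ (d ⊕ c)) ↔ d)  (¬(¬(c ↔ (d ⊕ c)) ↔ d) → a)  φ
1  1  1  1  |     1           1              0                  1                      0                      1                0           0              1                  1                      0                         1               0
1  1  1  0  |     0           0              1                  1                      0                      1                1           1              0                  1                      0                         1               0
1  1  0  1  |     1           0              1                  1                      0                      1                1           0              1                  1                      0                         1               0
1  1  0  0  |     0           0              1                  1                      0                      1                0           1              0                  1                      0                         1               0
1  0  1  1  |     1           1              0                  1                      0                      1                0           0              1                  1                      0                         1               0
1  0  1  0  |     0           0              1                  1                      0                      1                1           1              0                  1                      0                         1               0
1  0  0  1  |     1           0              1                  1                      0                      1                1           0              1                  1                      0                         1               0
1  0  0  0  |     0           0              1                  1                      0                      1                0           1              0                  1                      0                         1               0
0  1  1  1  |     0           0              1                  1                      0                      1                0           0              1                  1                      0                         1               0
0  1  1  0  |     1           1              0                  0                      1                      0                1           1              0                  1                      0                         1               0
0  1  0  1  |     0           0              1                  1                      0                      1                1           0              1                  1                      0                         1               0
0  1  0  0  |     1           0              1                  1                      0                      1                0           1              0                  1                      0                         1               0
0  0  1  1  |     0           0              1                  1                      0                      1                0           0              1                  1                      0                         1               0
0  0  1  0  |     1           1              0                  0                      1                      0                1           1              0                  1                      0                         1               1
0  0  0  1  |     0           0              1                  1                      0                      1                1           0              1                  1                      0                         1               0
0  0  0  0  |     1           0              1                  1                      0                      1                0           1              0                  1                      0                         1               0
The formula is true on 1 of the 16 rows.

1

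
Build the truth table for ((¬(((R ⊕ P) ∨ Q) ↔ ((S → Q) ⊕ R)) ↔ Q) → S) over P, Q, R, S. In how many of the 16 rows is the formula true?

P  Q  R  S  |  (R ⊕ P)  ((R ⊕ P) ∨ Q)  (S → Q)  ((S → Q) ⊕ R)  φ
T  T  T  T  |     F           T           T           F        T
T  T  T  F  |     F           T           T           F        F
T  T  F  T  |     T           T           T           T        T
T  T  F  F  |     T           T           T           T        T
T  F  T  T  |     F           F           F           T        T
T  F  T  F  |     F           F           T           F        F
T  F  F  T  |     T           T           F           F        T
T  F  F  F  |     T           T           T           T        F
F  T  T  T  |     T           T           T           F        T
F  T  T  F  |     T           T           T           F        F
F  T  F  T  |     F           T           T           T        T
F  T  F  F  |     F           T           T           T        T
F  F  T  T  |     T           T           F           T        T
F  F  T  F  |     T           T           T           F        T
F  F  F  T  |     F           F           F           F        T
F  F  F  F  |     F           F           T           T        T
The formula is true on 12 of the 16 rows.

12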